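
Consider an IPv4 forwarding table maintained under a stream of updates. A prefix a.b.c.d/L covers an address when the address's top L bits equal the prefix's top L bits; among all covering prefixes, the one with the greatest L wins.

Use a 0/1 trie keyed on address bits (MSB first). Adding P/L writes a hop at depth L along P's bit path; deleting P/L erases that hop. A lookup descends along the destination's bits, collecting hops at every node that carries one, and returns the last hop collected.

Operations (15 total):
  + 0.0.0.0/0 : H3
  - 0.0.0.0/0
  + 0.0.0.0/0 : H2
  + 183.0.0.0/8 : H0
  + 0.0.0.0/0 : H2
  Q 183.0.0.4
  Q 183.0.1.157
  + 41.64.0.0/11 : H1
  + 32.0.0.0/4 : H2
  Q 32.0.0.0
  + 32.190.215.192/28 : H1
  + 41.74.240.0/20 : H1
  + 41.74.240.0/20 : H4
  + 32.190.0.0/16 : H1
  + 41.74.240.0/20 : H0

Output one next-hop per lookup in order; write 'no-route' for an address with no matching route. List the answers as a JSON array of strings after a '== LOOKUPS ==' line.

Process each operation:
  + 0.0.0.0/0 (H3) depth=0
  del 0.0.0.0/0 (clear depth 0)
  + 0.0.0.0/0 (H2) depth=0
  + 183.0.0.0/8 (H0) depth=8
  + 0.0.0.0/0 (H2) depth=0
  Q 183.0.0.4: descend 10110111 ; hops seen [H2,H0] ; pick H0
  Q 183.0.1.157: descend 10110111 ; hops seen [H2,H0] ; pick H0
  + 41.64.0.0/11 (H1) depth=11
  + 32.0.0.0/4 (H2) depth=4
  Q 32.0.0.0: descend 0010 ; hops seen [H2,H2] ; pick H2
  + 32.190.215.192/28 (H1) depth=28
  + 41.74.240.0/20 (H1) depth=20
  + 41.74.240.0/20 (H4) depth=20
  + 32.190.0.0/16 (H1) depth=16
  + 41.74.240.0/20 (H0) depth=20

== LOOKUPS ==
["H0","H0","H2"]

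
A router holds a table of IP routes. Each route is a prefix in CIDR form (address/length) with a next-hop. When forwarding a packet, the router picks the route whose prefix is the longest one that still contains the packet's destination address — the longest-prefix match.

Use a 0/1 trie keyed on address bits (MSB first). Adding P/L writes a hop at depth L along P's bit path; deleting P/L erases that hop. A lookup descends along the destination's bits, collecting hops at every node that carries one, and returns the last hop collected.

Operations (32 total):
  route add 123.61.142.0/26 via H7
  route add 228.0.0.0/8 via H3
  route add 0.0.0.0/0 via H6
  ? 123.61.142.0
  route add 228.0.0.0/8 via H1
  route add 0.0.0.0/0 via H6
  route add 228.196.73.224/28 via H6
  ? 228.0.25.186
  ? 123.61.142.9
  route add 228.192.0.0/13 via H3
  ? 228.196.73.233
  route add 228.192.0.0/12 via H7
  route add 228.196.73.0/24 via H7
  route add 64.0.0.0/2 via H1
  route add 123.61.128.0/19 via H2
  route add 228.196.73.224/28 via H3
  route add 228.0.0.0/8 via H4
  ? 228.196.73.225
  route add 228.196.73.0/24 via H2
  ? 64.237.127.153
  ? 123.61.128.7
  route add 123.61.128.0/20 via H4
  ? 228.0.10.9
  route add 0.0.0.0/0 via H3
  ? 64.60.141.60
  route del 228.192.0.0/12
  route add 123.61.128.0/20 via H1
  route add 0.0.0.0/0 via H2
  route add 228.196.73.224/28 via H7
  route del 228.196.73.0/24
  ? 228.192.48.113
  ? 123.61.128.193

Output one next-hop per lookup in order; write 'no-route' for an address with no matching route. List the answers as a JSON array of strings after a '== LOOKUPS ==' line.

Process each operation:
  add 123.61.142.0/26 -> H7 at depth 26
  add 228.0.0.0/8 -> H3 at depth 8
  add 0.0.0.0/0 -> H6 at depth 0
  Q 123.61.142.0: descend 01111011001111011000111000 ; hops seen [H6,H7] ; pick H7
  add 228.0.0.0/8 -> H1 at depth 8
  add 0.0.0.0/0 -> H6 at depth 0
  add 228.196.73.224/28 -> H6 at depth 28
  Q 228.0.25.186: descend 11100100 ; hops seen [H6,H1] ; pick H1
  Q 123.61.142.9: descend 01111011001111011000111000 ; hops seen [H6,H7] ; pick H7
  add 228.192.0.0/13 -> H3 at depth 13
  Q 228.196.73.233: descend 1110010011000100010010011110 ; hops seen [H6,H1,H3,H6] ; pick H6
  add 228.192.0.0/12 -> H7 at depth 12
  add 228.196.73.0/24 -> H7 at depth 24
  add 64.0.0.0/2 -> H1 at depth 2
  add 123.61.128.0/19 -> H2 at depth 19
  add 228.196.73.224/28 -> H3 at depth 28
  add 228.0.0.0/8 -> H4 at depth 8
  Q 228.196.73.225: descend 1110010011000100010010011110 ; hops seen [H6,H4,H7,H3,H7,H3] ; pick H3
  add 228.196.73.0/24 -> H2 at depth 24
  Q 64.237.127.153: descend 01 ; hops seen [H6,H1] ; pick H1
  Q 123.61.128.7: descend 01111011001111011000 ; hops seen [H6,H1,H2] ; pick H2
  add 123.61.128.0/20 -> H4 at depth 20
  Q 228.0.10.9: descend 11100100 ; hops seen [H6,H4] ; pick H4
  add 0.0.0.0/0 -> H3 at depth 0
  Q 64.60.141.60: descend 01 ; hops seen [H3,H1] ; pick H1
  - 228.192.0.0/12 clear@12
  add 123.61.128.0/20 -> H1 at depth 20
  add 0.0.0.0/0 -> H2 at depth 0
  add 228.196.73.224/28 -> H7 at depth 28
  - 228.196.73.0/24 clear@24
  Q 228.192.48.113: descend 1110010011000 ; hops seen [H2,H4,H3] ; pick H3
  Q 123.61.128.193: descend 01111011001111011000 ; hops seen [H2,H1,H2,H1] ; pick H1

== LOOKUPS ==
["H7","H1","H7","H6","H3","H1","H2","H4","H1","H3","H1"]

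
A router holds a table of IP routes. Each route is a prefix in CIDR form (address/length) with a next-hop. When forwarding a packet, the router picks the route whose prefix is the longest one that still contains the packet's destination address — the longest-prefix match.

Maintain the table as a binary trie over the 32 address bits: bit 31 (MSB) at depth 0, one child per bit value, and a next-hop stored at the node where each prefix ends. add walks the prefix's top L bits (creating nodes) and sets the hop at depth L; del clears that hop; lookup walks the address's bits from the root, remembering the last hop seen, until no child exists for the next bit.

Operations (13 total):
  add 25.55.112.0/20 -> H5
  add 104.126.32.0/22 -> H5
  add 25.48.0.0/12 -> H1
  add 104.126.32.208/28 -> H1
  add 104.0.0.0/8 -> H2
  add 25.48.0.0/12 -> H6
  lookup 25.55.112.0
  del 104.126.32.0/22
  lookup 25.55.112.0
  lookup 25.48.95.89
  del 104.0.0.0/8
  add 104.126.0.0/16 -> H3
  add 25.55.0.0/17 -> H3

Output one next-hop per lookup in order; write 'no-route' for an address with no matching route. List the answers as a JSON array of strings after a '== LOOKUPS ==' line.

Apply in order:
  + 25.55.112.0/20 (H5) depth=20
  + 104.126.32.0/22 (H5) depth=22
  + 25.48.0.0/12 (H1) depth=12
  + 104.126.32.208/28 (H1) depth=28
  + 104.0.0.0/8 (H2) depth=8
  + 25.48.0.0/12 (H6) depth=12
  ? 25.55.112.0  path d0:-→d1:-→d2:-→d3:-→d4:-→d5:-→d6:-→d7:-→d8:-→d9:-→d10:-→d11:-→d12:H6→d13:-→d14:-→d15:-→d16:-→d17:-→d18:-→d19:-→d20:H5  best=H5
  - 104.126.32.0/22 clear@22
  ? 25.55.112.0  path d0:-→d1:-→d2:-→d3:-→d4:-→d5:-→d6:-→d7:-→d8:-→d9:-→d10:-→d11:-→d12:H6→d13:-→d14:-→d15:-→d16:-→d17:-→d18:-→d19:-→d20:H5  best=H5
  ? 25.48.95.89  path d0:-→d1:-→d2:-→d3:-→d4:-→d5:-→d6:-→d7:-→d8:-→d9:-→d10:-→d11:-→d12:H6→d13:-  best=H6
  - 104.0.0.0/8 clear@8
  + 104.126.0.0/16 (H3) depth=16
  + 25.55.0.0/17 (H3) depth=17

== LOOKUPS ==
["H5","H5","H6"]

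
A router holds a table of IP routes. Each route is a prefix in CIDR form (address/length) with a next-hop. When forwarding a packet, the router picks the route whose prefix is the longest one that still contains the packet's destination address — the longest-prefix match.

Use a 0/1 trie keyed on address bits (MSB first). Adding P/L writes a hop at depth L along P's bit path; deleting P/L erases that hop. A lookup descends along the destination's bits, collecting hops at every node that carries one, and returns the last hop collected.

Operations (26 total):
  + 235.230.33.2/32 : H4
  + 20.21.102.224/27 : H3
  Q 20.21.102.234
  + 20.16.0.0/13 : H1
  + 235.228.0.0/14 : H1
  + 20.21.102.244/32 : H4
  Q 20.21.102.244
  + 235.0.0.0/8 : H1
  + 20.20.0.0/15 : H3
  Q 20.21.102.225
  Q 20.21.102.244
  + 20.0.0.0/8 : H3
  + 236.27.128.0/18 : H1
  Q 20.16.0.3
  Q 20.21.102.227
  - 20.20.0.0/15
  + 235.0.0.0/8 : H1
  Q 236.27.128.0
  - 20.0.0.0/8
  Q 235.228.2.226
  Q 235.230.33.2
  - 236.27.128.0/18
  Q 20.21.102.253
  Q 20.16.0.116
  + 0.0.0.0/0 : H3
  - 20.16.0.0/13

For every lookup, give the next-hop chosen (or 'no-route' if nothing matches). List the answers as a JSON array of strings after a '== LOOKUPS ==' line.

Apply in order:
  add 235.230.33.2/32 -> H4 at depth 32
  add 20.21.102.224/27 -> H3 at depth 27
  ? 20.21.102.234  path d0:-→d1:-→d2:-→d3:-→d4:-→d5:-→d6:-→d7:-→d8:-→d9:-→d10:-→d11:-→d12:-→d13:-→d14:-→d15:-→d16:-→d17:-→d18:-→d19:-→d20:-→d21:-→d22:-→d23:-→d24:-→d25:-→d26:-→d27:H3  best=H3
  add 20.16.0.0/13 -> H1 at depth 13
  add 235.228.0.0/14 -> H1 at depth 14
  add 20.21.102.244/32 -> H4 at depth 32
  ? 20.21.102.244  path d0:-→d1:-→d2:-→d3:-→d4:-→d5:-→d6:-→d7:-→d8:-→d9:-→d10:-→d11:-→d12:-→d13:H1→d14:-→d15:-→d16:-→d17:-→d18:-→d19:-→d20:-→d21:-→d22:-→d23:-→d24:-→d25:-→d26:-→d27:H3→d28:-→d29:-→d30:-→d31:-→d32:H4  best=H4
  add 235.0.0.0/8 -> H1 at depth 8
  add 20.20.0.0/15 -> H3 at depth 15
  ? 20.21.102.225  path d0:-→d1:-→d2:-→d3:-→d4:-→d5:-→d6:-→d7:-→d8:-→d9:-→d10:-→d11:-→d12:-→d13:H1→d14:-→d15:H3→d16:-→d17:-→d18:-→d19:-→d20:-→d21:-→d22:-→d23:-→d24:-→d25:-→d26:-→d27:H3  best=H3
  ? 20.21.102.244  path d0:-→d1:-→d2:-→d3:-→d4:-→d5:-→d6:-→d7:-→d8:-→d9:-→d10:-→d11:-→d12:-→d13:H1→d14:-→d15:H3→d16:-→d17:-→d18:-→d19:-→d20:-→d21:-→d22:-→d23:-→d24:-→d25:-→d26:-→d27:H3→d28:-→d29:-→d30:-→d31:-→d32:H4  best=H4
  add 20.0.0.0/8 -> H3 at depth 8
  add 236.27.128.0/18 -> H1 at depth 18
  ? 20.16.0.3  path d0:-→d1:-→d2:-→d3:-→d4:-→d5:-→d6:-→d7:-→d8:H3→d9:-→d10:-→d11:-→d12:-→d13:H1  best=H1
  ? 20.21.102.227  path d0:-→d1:-→d2:-→d3:-→d4:-→d5:-→d6:-→d7:-→d8:H3→d9:-→d10:-→d11:-→d12:-→d13:H1→d14:-→d15:H3→d16:-→d17:-→d18:-→d19:-→d20:-→d21:-→d22:-→d23:-→d24:-→d25:-→d26:-→d27:H3  best=H3
  del 20.20.0.0/15 (clear depth 15)
  add 235.0.0.0/8 -> H1 at depth 8
  ? 236.27.128.0  path d0:-→d1:-→d2:-→d3:-→d4:-→d5:-→d6:-→d7:-→d8:-→d9:-→d10:-→d11:-→d12:-→d13:-→d14:-→d15:-→d16:-→d17:-→d18:H1  best=H1
  del 20.0.0.0/8 (clear depth 8)
  ? 235.228.2.226  path d0:-→d1:-→d2:-→d3:-→d4:-→d5:-→d6:-→d7:-→d8:H1→d9:-→d10:-→d11:-→d12:-→d13:-→d14:H1  best=H1
  ? 235.230.33.2  path d0:-→d1:-→d2:-→d3:-→d4:-→d5:-→d6:-→d7:-→d8:H1→d9:-→d10:-→d11:-→d12:-→d13:-→d14:H1→d15:-→d16:-→d17:-→d18:-→d19:-→d20:-→d21:-→d22:-→d23:-→d24:-→d25:-→d26:-→d27:-→d28:-→d29:-→d30:-→d31:-→d32:H4  best=H4
  del 236.27.128.0/18 (clear depth 18)
  ? 20.21.102.253  path d0:-→d1:-→d2:-→d3:-→d4:-→d5:-→d6:-→d7:-→d8:-→d9:-→d10:-→d11:-→d12:-→d13:H1→d14:-→d15:-→d16:-→d17:-→d18:-→d19:-→d20:-→d21:-→d22:-→d23:-→d24:-→d25:-→d26:-→d27:H3→d28:-  best=H3
  ? 20.16.0.116  path d0:-→d1:-→d2:-→d3:-→d4:-→d5:-→d6:-→d7:-→d8:-→d9:-→d10:-→d11:-→d12:-→d13:H1  best=H1
  add 0.0.0.0/0 -> H3 at depth 0
  del 20.16.0.0/13 (clear depth 13)

== LOOKUPS ==
["H3","H4","H3","H4","H1","H3","H1","H1","H4","H3","H1"]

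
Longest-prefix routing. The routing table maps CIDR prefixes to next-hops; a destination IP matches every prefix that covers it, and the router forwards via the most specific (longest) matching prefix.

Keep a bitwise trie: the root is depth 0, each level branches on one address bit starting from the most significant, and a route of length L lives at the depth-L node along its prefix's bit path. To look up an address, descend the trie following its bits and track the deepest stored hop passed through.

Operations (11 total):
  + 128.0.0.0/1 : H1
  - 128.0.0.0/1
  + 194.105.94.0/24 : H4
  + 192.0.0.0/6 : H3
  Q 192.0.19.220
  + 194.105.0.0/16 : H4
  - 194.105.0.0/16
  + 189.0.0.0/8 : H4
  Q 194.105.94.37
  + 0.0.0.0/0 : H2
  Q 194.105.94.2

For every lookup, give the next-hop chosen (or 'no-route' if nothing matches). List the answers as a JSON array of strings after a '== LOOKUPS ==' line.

Process each operation:
  + 128.0.0.0/1 (H1) depth=1
  - 128.0.0.0/1 clear@1
  + 194.105.94.0/24 (H4) depth=24
  + 192.0.0.0/6 (H3) depth=6
  ? 192.0.19.220  path d0:-→d1:-→d2:-→d3:-→d4:-→d5:-→d6:H3  best=H3
  + 194.105.0.0/16 (H4) depth=16
  - 194.105.0.0/16 clear@16
  + 189.0.0.0/8 (H4) depth=8
  ? 194.105.94.37  path d0:-→d1:-→d2:-→d3:-→d4:-→d5:-→d6:H3→d7:-→d8:-→d9:-→d10:-→d11:-→d12:-→d13:-→d14:-→d15:-→d16:-→d17:-→d18:-→d19:-→d20:-→d21:-→d22:-→d23:-→d24:H4  best=H4
  + 0.0.0.0/0 (H2) depth=0
  ? 194.105.94.2  path d0:H2→d1:-→d2:-→d3:-→d4:-→d5:-→d6:H3→d7:-→d8:-→d9:-→d10:-→d11:-→d12:-→d13:-→d14:-→d15:-→d16:-→d17:-→d18:-→d19:-→d20:-→d21:-→d22:-→d23:-→d24:H4  best=H4

== LOOKUPS ==
["H3","H4","H4"]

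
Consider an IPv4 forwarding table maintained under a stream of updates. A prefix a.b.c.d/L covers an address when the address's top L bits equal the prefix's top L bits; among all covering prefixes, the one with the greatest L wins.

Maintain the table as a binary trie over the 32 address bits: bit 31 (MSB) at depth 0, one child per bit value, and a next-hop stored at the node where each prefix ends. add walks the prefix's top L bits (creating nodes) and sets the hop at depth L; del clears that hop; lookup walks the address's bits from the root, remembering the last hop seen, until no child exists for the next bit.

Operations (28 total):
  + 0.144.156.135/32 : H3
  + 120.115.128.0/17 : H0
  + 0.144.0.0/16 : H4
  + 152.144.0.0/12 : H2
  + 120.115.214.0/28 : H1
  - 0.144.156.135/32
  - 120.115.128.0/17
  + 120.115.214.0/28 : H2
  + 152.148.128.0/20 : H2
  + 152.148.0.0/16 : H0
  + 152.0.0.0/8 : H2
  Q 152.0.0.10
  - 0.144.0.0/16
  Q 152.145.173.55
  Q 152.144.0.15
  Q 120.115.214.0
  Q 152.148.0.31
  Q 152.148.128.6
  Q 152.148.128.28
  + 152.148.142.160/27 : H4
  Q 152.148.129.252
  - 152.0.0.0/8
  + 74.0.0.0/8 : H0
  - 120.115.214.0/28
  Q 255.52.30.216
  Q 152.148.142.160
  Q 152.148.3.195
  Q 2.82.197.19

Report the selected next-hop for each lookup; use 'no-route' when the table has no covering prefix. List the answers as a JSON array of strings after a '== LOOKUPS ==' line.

Trace:
  add 0.144.156.135/32 -> H3 at depth 32
  add 120.115.128.0/17 -> H0 at depth 17
  add 0.144.0.0/16 -> H4 at depth 16
  add 152.144.0.0/12 -> H2 at depth 12
  add 120.115.214.0/28 -> H1 at depth 28
  del 0.144.156.135/32 (clear depth 32)
  del 120.115.128.0/17 (clear depth 17)
  add 120.115.214.0/28 -> H2 at depth 28
  add 152.148.128.0/20 -> H2 at depth 20
  add 152.148.0.0/16 -> H0 at depth 16
  add 152.0.0.0/8 -> H2 at depth 8
  Q 152.0.0.10: descend 10011000 ; hops seen [H2] ; pick H2
  del 0.144.0.0/16 (clear depth 16)
  Q 152.145.173.55: descend 1001100010010 ; hops seen [H2,H2] ; pick H2
  Q 152.144.0.15: descend 1001100010010 ; hops seen [H2,H2] ; pick H2
  Q 120.115.214.0: descend 0111100001110011110101100000 ; hops seen [H2] ; pick H2
  Q 152.148.0.31: descend 1001100010010100 ; hops seen [H2,H2,H0] ; pick H0
  Q 152.148.128.6: descend 10011000100101001000 ; hops seen [H2,H2,H0,H2] ; pick H2
  Q 152.148.128.28: descend 10011000100101001000 ; hops seen [H2,H2,H0,H2] ; pick H2
  add 152.148.142.160/27 -> H4 at depth 27
  Q 152.148.129.252: descend 10011000100101001000 ; hops seen [H2,H2,H0,H2] ; pick H2
  del 152.0.0.0/8 (clear depth 8)
  add 74.0.0.0/8 -> H0 at depth 8
  del 120.115.214.0/28 (clear depth 28)
  Q 255.52.30.216: descend 1 ; hops seen [∅] ; pick no-route
  Q 152.148.142.160: descend 100110001001010010001110101 ; hops seen [H2,H0,H2,H4] ; pick H4
  Q 152.148.3.195: descend 1001100010010100 ; hops seen [H2,H0] ; pick H0
  Q 2.82.197.19: descend 000000 ; hops seen [∅] ; pick no-route

== LOOKUPS ==
["H2","H2","H2","H2","H0","H2","H2","H2","no-route","H4","H0","no-route"]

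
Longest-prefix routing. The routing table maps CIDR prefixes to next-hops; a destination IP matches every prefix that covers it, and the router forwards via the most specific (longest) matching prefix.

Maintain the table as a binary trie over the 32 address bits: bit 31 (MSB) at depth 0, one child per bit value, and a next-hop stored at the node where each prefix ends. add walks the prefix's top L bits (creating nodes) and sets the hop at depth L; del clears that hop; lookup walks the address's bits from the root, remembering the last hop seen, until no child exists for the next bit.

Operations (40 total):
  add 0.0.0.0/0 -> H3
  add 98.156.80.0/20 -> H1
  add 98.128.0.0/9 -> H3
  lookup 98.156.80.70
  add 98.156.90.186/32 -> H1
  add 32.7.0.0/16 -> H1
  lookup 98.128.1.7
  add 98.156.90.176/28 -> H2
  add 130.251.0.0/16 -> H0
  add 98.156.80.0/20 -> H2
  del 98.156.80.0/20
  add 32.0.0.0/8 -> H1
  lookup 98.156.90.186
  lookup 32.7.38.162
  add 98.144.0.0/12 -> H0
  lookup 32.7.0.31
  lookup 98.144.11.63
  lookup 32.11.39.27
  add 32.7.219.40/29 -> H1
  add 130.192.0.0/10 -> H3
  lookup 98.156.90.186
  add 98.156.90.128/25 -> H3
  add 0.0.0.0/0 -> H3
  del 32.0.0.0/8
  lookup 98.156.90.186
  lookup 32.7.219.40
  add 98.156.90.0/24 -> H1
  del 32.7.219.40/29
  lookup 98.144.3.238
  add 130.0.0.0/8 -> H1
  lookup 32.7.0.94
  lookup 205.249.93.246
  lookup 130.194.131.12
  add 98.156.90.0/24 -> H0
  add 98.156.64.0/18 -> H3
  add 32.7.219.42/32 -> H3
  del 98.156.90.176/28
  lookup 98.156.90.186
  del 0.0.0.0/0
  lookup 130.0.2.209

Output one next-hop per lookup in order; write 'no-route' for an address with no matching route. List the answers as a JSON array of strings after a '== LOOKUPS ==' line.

Process each operation:
  + 0.0.0.0/0 (H3) depth=0
  + 98.156.80.0/20 (H1) depth=20
  + 98.128.0.0/9 (H3) depth=9
  Q 98.156.80.70: descend 01100010100111000101 ; hops seen [H3,H3,H1] ; pick H1
  + 98.156.90.186/32 (H1) depth=32
  + 32.7.0.0/16 (H1) depth=16
  Q 98.128.1.7: descend 01100010100 ; hops seen [H3,H3] ; pick H3
  + 98.156.90.176/28 (H2) depth=28
  + 130.251.0.0/16 (H0) depth=16
  + 98.156.80.0/20 (H2) depth=20
  - 98.156.80.0/20 clear@20
  + 32.0.0.0/8 (H1) depth=8
  Q 98.156.90.186: descend 01100010100111000101101010111010 ; hops seen [H3,H3,H2,H1] ; pick H1
  Q 32.7.38.162: descend 0010000000000111 ; hops seen [H3,H1,H1] ; pick H1
  + 98.144.0.0/12 (H0) depth=12
  Q 32.7.0.31: descend 0010000000000111 ; hops seen [H3,H1,H1] ; pick H1
  Q 98.144.11.63: descend 011000101001 ; hops seen [H3,H3,H0] ; pick H0
  Q 32.11.39.27: descend 001000000000 ; hops seen [H3,H1] ; pick H1
  + 32.7.219.40/29 (H1) depth=29
  + 130.192.0.0/10 (H3) depth=10
  Q 98.156.90.186: descend 01100010100111000101101010111010 ; hops seen [H3,H3,H0,H2,H1] ; pick H1
  + 98.156.90.128/25 (H3) depth=25
  + 0.0.0.0/0 (H3) depth=0
  - 32.0.0.0/8 clear@8
  Q 98.156.90.186: descend 01100010100111000101101010111010 ; hops seen [H3,H3,H0,H3,H2,H1] ; pick H1
  Q 32.7.219.40: descend 00100000000001111101101100101 ; hops seen [H3,H1,H1] ; pick H1
  + 98.156.90.0/24 (H1) depth=24
  - 32.7.219.40/29 clear@29
  Q 98.144.3.238: descend 011000101001 ; hops seen [H3,H3,H0] ; pick H0
  + 130.0.0.0/8 (H1) depth=8
  Q 32.7.0.94: descend 0010000000000111 ; hops seen [H3,H1] ; pick H1
  Q 205.249.93.246: descend 1 ; hops seen [H3] ; pick H3
  Q 130.194.131.12: descend 1000001011 ; hops seen [H3,H1,H3] ; pick H3
  + 98.156.90.0/24 (H0) depth=24
  + 98.156.64.0/18 (H3) depth=18
  + 32.7.219.42/32 (H3) depth=32
  - 98.156.90.176/28 clear@28
  Q 98.156.90.186: descend 01100010100111000101101010111010 ; hops seen [H3,H3,H0,H3,H0,H3,H1] ; pick H1
  - 0.0.0.0/0 clear@0
  Q 130.0.2.209: descend 10000010 ; hops seen [H1] ; pick H1

== LOOKUPS ==
["H1","H3","H1","H1","H1","H0","H1","H1","H1","H1","H0","H1","H3","H3","H1","H1"]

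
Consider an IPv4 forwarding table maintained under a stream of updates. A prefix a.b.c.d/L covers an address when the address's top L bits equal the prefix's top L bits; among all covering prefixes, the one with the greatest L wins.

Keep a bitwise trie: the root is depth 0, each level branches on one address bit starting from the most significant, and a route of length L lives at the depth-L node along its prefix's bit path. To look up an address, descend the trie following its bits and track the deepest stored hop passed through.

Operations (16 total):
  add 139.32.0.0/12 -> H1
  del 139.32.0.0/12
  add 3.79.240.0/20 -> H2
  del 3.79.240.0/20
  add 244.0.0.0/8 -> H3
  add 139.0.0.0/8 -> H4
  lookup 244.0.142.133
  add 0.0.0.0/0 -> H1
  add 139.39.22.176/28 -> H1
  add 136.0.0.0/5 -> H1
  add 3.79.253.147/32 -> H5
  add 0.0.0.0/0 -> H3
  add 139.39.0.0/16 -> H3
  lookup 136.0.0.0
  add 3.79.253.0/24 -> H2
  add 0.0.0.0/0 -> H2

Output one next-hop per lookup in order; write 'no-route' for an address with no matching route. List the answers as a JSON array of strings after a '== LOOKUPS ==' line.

Trace:
  + 139.32.0.0/12 (H1) depth=12
  del 139.32.0.0/12 (clear depth 12)
  + 3.79.240.0/20 (H2) depth=20
  del 3.79.240.0/20 (clear depth 20)
  + 244.0.0.0/8 (H3) depth=8
  + 139.0.0.0/8 (H4) depth=8
  lookup 244.0.142.133: bits 11110100 walk d0:-→d1:-→d2:-→d3:-→d4:-→d5:-→d6:-→d7:-→d8:H3 -> H3
  + 0.0.0.0/0 (H1) depth=0
  + 139.39.22.176/28 (H1) depth=28
  + 136.0.0.0/5 (H1) depth=5
  + 3.79.253.147/32 (H5) depth=32
  + 0.0.0.0/0 (H3) depth=0
  + 139.39.0.0/16 (H3) depth=16
  lookup 136.0.0.0: bits 100010 walk d0:H3→d1:-→d2:-→d3:-→d4:-→d5:H1→d6:- -> H1
  + 3.79.253.0/24 (H2) depth=24
  + 0.0.0.0/0 (H2) depth=0

== LOOKUPS ==
["H3","H1"]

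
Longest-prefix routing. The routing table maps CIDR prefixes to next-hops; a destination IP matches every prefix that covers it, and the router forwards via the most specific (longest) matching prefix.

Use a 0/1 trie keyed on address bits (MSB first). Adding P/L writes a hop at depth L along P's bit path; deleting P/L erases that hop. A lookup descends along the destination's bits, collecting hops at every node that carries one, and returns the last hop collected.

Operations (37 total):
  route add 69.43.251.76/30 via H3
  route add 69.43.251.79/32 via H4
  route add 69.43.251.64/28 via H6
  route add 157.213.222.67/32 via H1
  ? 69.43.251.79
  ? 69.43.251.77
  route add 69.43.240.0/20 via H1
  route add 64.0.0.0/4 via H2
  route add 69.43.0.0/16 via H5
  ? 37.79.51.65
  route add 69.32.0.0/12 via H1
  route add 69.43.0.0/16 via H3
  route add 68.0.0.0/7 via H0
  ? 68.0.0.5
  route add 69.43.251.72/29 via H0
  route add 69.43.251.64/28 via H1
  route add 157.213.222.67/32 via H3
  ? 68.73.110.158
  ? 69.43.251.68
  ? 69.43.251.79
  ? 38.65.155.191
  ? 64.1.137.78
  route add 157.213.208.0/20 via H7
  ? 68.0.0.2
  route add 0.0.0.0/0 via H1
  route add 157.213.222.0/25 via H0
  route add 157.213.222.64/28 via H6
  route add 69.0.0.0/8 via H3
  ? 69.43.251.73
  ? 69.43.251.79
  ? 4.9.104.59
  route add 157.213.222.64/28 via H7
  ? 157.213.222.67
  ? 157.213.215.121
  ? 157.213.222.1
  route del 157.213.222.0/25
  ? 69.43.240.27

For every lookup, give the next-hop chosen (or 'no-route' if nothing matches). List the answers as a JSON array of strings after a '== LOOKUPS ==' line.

Apply in order:
  add 69.43.251.76/30 -> H3 at depth 30
  add 69.43.251.79/32 -> H4 at depth 32
  add 69.43.251.64/28 -> H6 at depth 28
  add 157.213.222.67/32 -> H1 at depth 32
  ? 69.43.251.79  path d0:-→d1:-→d2:-→d3:-→d4:-→d5:-→d6:-→d7:-→d8:-→d9:-→d10:-→d11:-→d12:-→d13:-→d14:-→d15:-→d16:-→d17:-→d18:-→d19:-→d20:-→d21:-→d22:-→d23:-→d24:-→d25:-→d26:-→d27:-→d28:H6→d29:-→d30:H3→d31:-→d32:H4  best=H4
  ? 69.43.251.77  path d0:-→d1:-→d2:-→d3:-→d4:-→d5:-→d6:-→d7:-→d8:-→d9:-→d10:-→d11:-→d12:-→d13:-→d14:-→d15:-→d16:-→d17:-→d18:-→d19:-→d20:-→d21:-→d22:-→d23:-→d24:-→d25:-→d26:-→d27:-→d28:H6→d29:-→d30:H3  best=H3
  add 69.43.240.0/20 -> H1 at depth 20
  add 64.0.0.0/4 -> H2 at depth 4
  add 69.43.0.0/16 -> H5 at depth 16
  ? 37.79.51.65  path d0:-→d1:-  best=no-route
  add 69.32.0.0/12 -> H1 at depth 12
  add 69.43.0.0/16 -> H3 at depth 16
  add 68.0.0.0/7 -> H0 at depth 7
  ? 68.0.0.5  path d0:-→d1:-→d2:-→d3:-→d4:H2→d5:-→d6:-→d7:H0  best=H0
  add 69.43.251.72/29 -> H0 at depth 29
  add 69.43.251.64/28 -> H1 at depth 28
  add 157.213.222.67/32 -> H3 at depth 32
  ? 68.73.110.158  path d0:-→d1:-→d2:-→d3:-→d4:H2→d5:-→d6:-→d7:H0  best=H0
  ? 69.43.251.68  path d0:-→d1:-→d2:-→d3:-→d4:H2→d5:-→d6:-→d7:H0→d8:-→d9:-→d10:-→d11:-→d12:H1→d13:-→d14:-→d15:-→d16:H3→d17:-→d18:-→d19:-→d20:H1→d21:-→d22:-→d23:-→d24:-→d25:-→d26:-→d27:-→d28:H1  best=H1
  ? 69.43.251.79  path d0:-→d1:-→d2:-→d3:-→d4:H2→d5:-→d6:-→d7:H0→d8:-→d9:-→d10:-→d11:-→d12:H1→d13:-→d14:-→d15:-→d16:H3→d17:-→d18:-→d19:-→d20:H1→d21:-→d22:-→d23:-→d24:-→d25:-→d26:-→d27:-→d28:H1→d29:H0→d30:H3→d31:-→d32:H4  best=H4
  ? 38.65.155.191  path d0:-→d1:-  best=no-route
  ? 64.1.137.78  path d0:-→d1:-→d2:-→d3:-→d4:H2→d5:-  best=H2
  add 157.213.208.0/20 -> H7 at depth 20
  ? 68.0.0.2  path d0:-→d1:-→d2:-→d3:-→d4:H2→d5:-→d6:-→d7:H0  best=H0
  add 0.0.0.0/0 -> H1 at depth 0
  add 157.213.222.0/25 -> H0 at depth 25
  add 157.213.222.64/28 -> H6 at depth 28
  add 69.0.0.0/8 -> H3 at depth 8
  ? 69.43.251.73  path d0:H1→d1:-→d2:-→d3:-→d4:H2→d5:-→d6:-→d7:H0→d8:H3→d9:-→d10:-→d11:-→d12:H1→d13:-→d14:-→d15:-→d16:H3→d17:-→d18:-→d19:-→d20:H1→d21:-→d22:-→d23:-→d24:-→d25:-→d26:-→d27:-→d28:H1→d29:H0  best=H0
  ? 69.43.251.79  path d0:H1→d1:-→d2:-→d3:-→d4:H2→d5:-→d6:-→d7:H0→d8:H3→d9:-→d10:-→d11:-→d12:H1→d13:-→d14:-→d15:-→d16:H3→d17:-→d18:-→d19:-→d20:H1→d21:-→d22:-→d23:-→d24:-→d25:-→d26:-→d27:-→d28:H1→d29:H0→d30:H3→d31:-→d32:H4  best=H4
  ? 4.9.104.59  path d0:H1→d1:-  best=H1
  add 157.213.222.64/28 -> H7 at depth 28
  ? 157.213.222.67  path d0:H1→d1:-→d2:-→d3:-→d4:-→d5:-→d6:-→d7:-→d8:-→d9:-→d10:-→d11:-→d12:-→d13:-→d14:-→d15:-→d16:-→d17:-→d18:-→d19:-→d20:H7→d21:-→d22:-→d23:-→d24:-→d25:H0→d26:-→d27:-→d28:H7→d29:-→d30:-→d31:-→d32:H3  best=H3
  ? 157.213.215.121  path d0:H1→d1:-→d2:-→d3:-→d4:-→d5:-→d6:-→d7:-→d8:-→d9:-→d10:-→d11:-→d12:-→d13:-→d14:-→d15:-→d16:-→d17:-→d18:-→d19:-→d20:H7  best=H7
  ? 157.213.222.1  path d0:H1→d1:-→d2:-→d3:-→d4:-→d5:-→d6:-→d7:-→d8:-→d9:-→d10:-→d11:-→d12:-→d13:-→d14:-→d15:-→d16:-→d17:-→d18:-→d19:-→d20:H7→d21:-→d22:-→d23:-→d24:-→d25:H0  best=H0
  - 157.213.222.0/25 clear@25
  ? 69.43.240.27  path d0:H1→d1:-→d2:-→d3:-→d4:H2→d5:-→d6:-→d7:H0→d8:H3→d9:-→d10:-→d11:-→d12:H1→d13:-→d14:-→d15:-→d16:H3→d17:-→d18:-→d19:-→d20:H1  best=H1

== LOOKUPS ==
["H4","H3","no-route","H0","H0","H1","H4","no-route","H2","H0","H0","H4","H1","H3","H7","H0","H1"]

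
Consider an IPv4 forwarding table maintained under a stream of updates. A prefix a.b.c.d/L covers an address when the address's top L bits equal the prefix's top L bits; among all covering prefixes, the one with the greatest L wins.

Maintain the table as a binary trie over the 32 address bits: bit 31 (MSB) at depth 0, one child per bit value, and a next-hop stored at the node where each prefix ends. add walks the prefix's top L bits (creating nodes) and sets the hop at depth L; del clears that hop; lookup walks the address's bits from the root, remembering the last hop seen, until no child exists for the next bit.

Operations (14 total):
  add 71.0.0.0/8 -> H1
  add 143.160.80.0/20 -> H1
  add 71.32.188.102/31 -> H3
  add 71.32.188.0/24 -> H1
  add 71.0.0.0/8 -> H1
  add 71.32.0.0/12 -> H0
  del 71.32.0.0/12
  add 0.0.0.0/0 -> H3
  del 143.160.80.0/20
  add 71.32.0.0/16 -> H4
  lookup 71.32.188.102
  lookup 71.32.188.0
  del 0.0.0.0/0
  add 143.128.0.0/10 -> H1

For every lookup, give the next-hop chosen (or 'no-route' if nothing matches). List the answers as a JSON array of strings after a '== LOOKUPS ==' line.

Apply in order:
  add 71.0.0.0/8 -> H1 at depth 8
  add 143.160.80.0/20 -> H1 at depth 20
  add 71.32.188.102/31 -> H3 at depth 31
  add 71.32.188.0/24 -> H1 at depth 24
  add 71.0.0.0/8 -> H1 at depth 8
  add 71.32.0.0/12 -> H0 at depth 12
  - 71.32.0.0/12 clear@12
  add 0.0.0.0/0 -> H3 at depth 0
  - 143.160.80.0/20 clear@20
  add 71.32.0.0/16 -> H4 at depth 16
  ? 71.32.188.102  path d0:H3→d1:-→d2:-→d3:-→d4:-→d5:-→d6:-→d7:-→d8:H1→d9:-→d10:-→d11:-→d12:-→d13:-→d14:-→d15:-→d16:H4→d17:-→d18:-→d19:-→d20:-→d21:-→d22:-→d23:-→d24:H1→d25:-→d26:-→d27:-→d28:-→d29:-→d30:-→d31:H3  best=H3
  ? 71.32.188.0  path d0:H3→d1:-→d2:-→d3:-→d4:-→d5:-→d6:-→d7:-→d8:H1→d9:-→d10:-→d11:-→d12:-→d13:-→d14:-→d15:-→d16:H4→d17:-→d18:-→d19:-→d20:-→d21:-→d22:-→d23:-→d24:H1→d25:-  best=H1
  - 0.0.0.0/0 clear@0
  add 143.128.0.0/10 -> H1 at depth 10

== LOOKUPS ==
["H3","H1"]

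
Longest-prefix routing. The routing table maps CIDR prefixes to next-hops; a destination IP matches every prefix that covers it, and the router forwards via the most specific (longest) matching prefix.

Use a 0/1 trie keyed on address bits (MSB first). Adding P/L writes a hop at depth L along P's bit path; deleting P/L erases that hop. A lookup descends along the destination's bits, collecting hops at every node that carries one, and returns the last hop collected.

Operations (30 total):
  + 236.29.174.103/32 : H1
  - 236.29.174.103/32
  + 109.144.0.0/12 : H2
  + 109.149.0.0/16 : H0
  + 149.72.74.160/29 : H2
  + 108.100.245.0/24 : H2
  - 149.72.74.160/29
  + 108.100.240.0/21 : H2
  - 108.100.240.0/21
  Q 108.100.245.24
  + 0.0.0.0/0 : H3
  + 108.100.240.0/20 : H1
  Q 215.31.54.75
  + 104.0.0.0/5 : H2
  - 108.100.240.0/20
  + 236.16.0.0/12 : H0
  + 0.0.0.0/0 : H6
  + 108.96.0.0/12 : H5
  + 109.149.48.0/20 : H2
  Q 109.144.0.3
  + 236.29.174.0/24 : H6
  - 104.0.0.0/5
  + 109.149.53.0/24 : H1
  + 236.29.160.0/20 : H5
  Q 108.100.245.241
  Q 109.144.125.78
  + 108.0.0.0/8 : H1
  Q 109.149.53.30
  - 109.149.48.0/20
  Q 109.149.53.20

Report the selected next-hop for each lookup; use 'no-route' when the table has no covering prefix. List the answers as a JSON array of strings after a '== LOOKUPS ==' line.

Apply in order:
  add 236.29.174.103/32 -> H1 at depth 32
  del 236.29.174.103/32 (clear depth 32)
  add 109.144.0.0/12 -> H2 at depth 12
  add 109.149.0.0/16 -> H0 at depth 16
  add 149.72.74.160/29 -> H2 at depth 29
  add 108.100.245.0/24 -> H2 at depth 24
  del 149.72.74.160/29 (clear depth 29)
  add 108.100.240.0/21 -> H2 at depth 21
  del 108.100.240.0/21 (clear depth 21)
  lookup 108.100.245.24: bits 011011000110010011110101 walk d0:-→d1:-→d2:-→d3:-→d4:-→d5:-→d6:-→d7:-→d8:-→d9:-→d10:-→d11:-→d12:-→d13:-→d14:-→d15:-→d16:-→d17:-→d18:-→d19:-→d20:-→d21:-→d22:-→d23:-→d24:H2 -> H2
  add 0.0.0.0/0 -> H3 at depth 0
  add 108.100.240.0/20 -> H1 at depth 20
  lookup 215.31.54.75: bits 11 walk d0:H3→d1:-→d2:- -> H3
  add 104.0.0.0/5 -> H2 at depth 5
  del 108.100.240.0/20 (clear depth 20)
  add 236.16.0.0/12 -> H0 at depth 12
  add 0.0.0.0/0 -> H6 at depth 0
  add 108.96.0.0/12 -> H5 at depth 12
  add 109.149.48.0/20 -> H2 at depth 20
  lookup 109.144.0.3: bits 0110110110010 walk d0:H6→d1:-→d2:-→d3:-→d4:-→d5:H2→d6:-→d7:-→d8:-→d9:-→d10:-→d11:-→d12:H2→d13:- -> H2
  add 236.29.174.0/24 -> H6 at depth 24
  del 104.0.0.0/5 (clear depth 5)
  add 109.149.53.0/24 -> H1 at depth 24
  add 236.29.160.0/20 -> H5 at depth 20
  lookup 108.100.245.241: bits 011011000110010011110101 walk d0:H6→d1:-→d2:-→d3:-→d4:-→d5:-→d6:-→d7:-→d8:-→d9:-→d10:-→d11:-→d12:H5→d13:-→d14:-→d15:-→d16:-→d17:-→d18:-→d19:-→d20:-→d21:-→d22:-→d23:-→d24:H2 -> H2
  lookup 109.144.125.78: bits 0110110110010 walk d0:H6→d1:-→d2:-→d3:-→d4:-→d5:-→d6:-→d7:-→d8:-→d9:-→d10:-→d11:-→d12:H2→d13:- -> H2
  add 108.0.0.0/8 -> H1 at depth 8
  lookup 109.149.53.30: bits 011011011001010100110101 walk d0:H6→d1:-→d2:-→d3:-→d4:-→d5:-→d6:-→d7:-→d8:-→d9:-→d10:-→d11:-→d12:H2→d13:-→d14:-→d15:-→d16:H0→d17:-→d18:-→d19:-→d20:H2→d21:-→d22:-→d23:-→d24:H1 -> H1
  del 109.149.48.0/20 (clear depth 20)
  lookup 109.149.53.20: bits 011011011001010100110101 walk d0:H6→d1:-→d2:-→d3:-→d4:-→d5:-→d6:-→d7:-→d8:-→d9:-→d10:-→d11:-→d12:H2→d13:-→d14:-→d15:-→d16:H0→d17:-→d18:-→d19:-→d20:-→d21:-→d22:-→d23:-→d24:H1 -> H1

== LOOKUPS ==
["H2","H3","H2","H2","H2","H1","H1"]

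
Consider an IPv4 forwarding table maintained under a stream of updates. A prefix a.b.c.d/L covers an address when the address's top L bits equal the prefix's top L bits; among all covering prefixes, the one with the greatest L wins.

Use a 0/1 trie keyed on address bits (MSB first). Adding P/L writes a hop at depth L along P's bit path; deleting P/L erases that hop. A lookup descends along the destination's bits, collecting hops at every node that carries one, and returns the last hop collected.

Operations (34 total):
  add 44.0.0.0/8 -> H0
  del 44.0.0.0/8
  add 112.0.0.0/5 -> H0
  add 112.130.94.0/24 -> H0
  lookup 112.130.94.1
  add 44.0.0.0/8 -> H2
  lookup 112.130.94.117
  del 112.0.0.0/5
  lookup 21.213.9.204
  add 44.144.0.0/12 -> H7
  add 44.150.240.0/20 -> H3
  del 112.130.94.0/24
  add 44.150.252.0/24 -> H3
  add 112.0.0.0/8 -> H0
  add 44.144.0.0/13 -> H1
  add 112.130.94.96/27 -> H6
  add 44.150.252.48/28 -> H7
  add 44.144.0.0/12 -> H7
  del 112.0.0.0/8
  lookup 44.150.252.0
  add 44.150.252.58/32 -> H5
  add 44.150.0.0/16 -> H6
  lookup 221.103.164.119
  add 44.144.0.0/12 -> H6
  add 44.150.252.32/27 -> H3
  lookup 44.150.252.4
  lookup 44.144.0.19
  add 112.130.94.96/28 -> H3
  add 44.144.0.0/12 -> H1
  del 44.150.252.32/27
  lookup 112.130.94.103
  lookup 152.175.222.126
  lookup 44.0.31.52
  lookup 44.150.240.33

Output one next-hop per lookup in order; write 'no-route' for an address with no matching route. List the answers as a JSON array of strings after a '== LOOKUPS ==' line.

Trace:
  add 44.0.0.0/8 -> H0 at depth 8
  - 44.0.0.0/8 clear@8
  add 112.0.0.0/5 -> H0 at depth 5
  add 112.130.94.0/24 -> H0 at depth 24
  ? 112.130.94.1  path d0:-→d1:-→d2:-→d3:-→d4:-→d5:H0→d6:-→d7:-→d8:-→d9:-→d10:-→d11:-→d12:-→d13:-→d14:-→d15:-→d16:-→d17:-→d18:-→d19:-→d20:-→d21:-→d22:-→d23:-→d24:H0  best=H0
  add 44.0.0.0/8 -> H2 at depth 8
  ? 112.130.94.117  path d0:-→d1:-→d2:-→d3:-→d4:-→d5:H0→d6:-→d7:-→d8:-→d9:-→d10:-→d11:-→d12:-→d13:-→d14:-→d15:-→d16:-→d17:-→d18:-→d19:-→d20:-→d21:-→d22:-→d23:-→d24:H0  best=H0
  - 112.0.0.0/5 clear@5
  ? 21.213.9.204  path d0:-→d1:-→d2:-  best=no-route
  add 44.144.0.0/12 -> H7 at depth 12
  add 44.150.240.0/20 -> H3 at depth 20
  - 112.130.94.0/24 clear@24
  add 44.150.252.0/24 -> H3 at depth 24
  add 112.0.0.0/8 -> H0 at depth 8
  add 44.144.0.0/13 -> H1 at depth 13
  add 112.130.94.96/27 -> H6 at depth 27
  add 44.150.252.48/28 -> H7 at depth 28
  add 44.144.0.0/12 -> H7 at depth 12
  - 112.0.0.0/8 clear@8
  ? 44.150.252.0  path d0:-→d1:-→d2:-→d3:-→d4:-→d5:-→d6:-→d7:-→d8:H2→d9:-→d10:-→d11:-→d12:H7→d13:H1→d14:-→d15:-→d16:-→d17:-→d18:-→d19:-→d20:H3→d21:-→d22:-→d23:-→d24:H3→d25:-→d26:-  best=H3
  add 44.150.252.58/32 -> H5 at depth 32
  add 44.150.0.0/16 -> H6 at depth 16
  ? 221.103.164.119  path d0:-  best=no-route
  add 44.144.0.0/12 -> H6 at depth 12
  add 44.150.252.32/27 -> H3 at depth 27
  ? 44.150.252.4  path d0:-→d1:-→d2:-→d3:-→d4:-→d5:-→d6:-→d7:-→d8:H2→d9:-→d10:-→d11:-→d12:H6→d13:H1→d14:-→d15:-→d16:H6→d17:-→d18:-→d19:-→d20:H3→d21:-→d22:-→d23:-→d24:H3→d25:-→d26:-  best=H3
  ? 44.144.0.19  path d0:-→d1:-→d2:-→d3:-→d4:-→d5:-→d6:-→d7:-→d8:H2→d9:-→d10:-→d11:-→d12:H6→d13:H1  best=H1
  add 112.130.94.96/28 -> H3 at depth 28
  add 44.144.0.0/12 -> H1 at depth 12
  - 44.150.252.32/27 clear@27
  ? 112.130.94.103  path d0:-→d1:-→d2:-→d3:-→d4:-→d5:-→d6:-→d7:-→d8:-→d9:-→d10:-→d11:-→d12:-→d13:-→d14:-→d15:-→d16:-→d17:-→d18:-→d19:-→d20:-→d21:-→d22:-→d23:-→d24:-→d25:-→d26:-→d27:H6→d28:H3  best=H3
  ? 152.175.222.126  path d0:-  best=no-route
  ? 44.0.31.52  path d0:-→d1:-→d2:-→d3:-→d4:-→d5:-→d6:-→d7:-→d8:H2  best=H2
  ? 44.150.240.33  path d0:-→d1:-→d2:-→d3:-→d4:-→d5:-→d6:-→d7:-→d8:H2→d9:-→d10:-→d11:-→d12:H1→d13:H1→d14:-→d15:-→d16:H6→d17:-→d18:-→d19:-→d20:H3  best=H3

== LOOKUPS ==
["H0","H0","no-route","H3","no-route","H3","H1","H3","no-route","H2","H3"]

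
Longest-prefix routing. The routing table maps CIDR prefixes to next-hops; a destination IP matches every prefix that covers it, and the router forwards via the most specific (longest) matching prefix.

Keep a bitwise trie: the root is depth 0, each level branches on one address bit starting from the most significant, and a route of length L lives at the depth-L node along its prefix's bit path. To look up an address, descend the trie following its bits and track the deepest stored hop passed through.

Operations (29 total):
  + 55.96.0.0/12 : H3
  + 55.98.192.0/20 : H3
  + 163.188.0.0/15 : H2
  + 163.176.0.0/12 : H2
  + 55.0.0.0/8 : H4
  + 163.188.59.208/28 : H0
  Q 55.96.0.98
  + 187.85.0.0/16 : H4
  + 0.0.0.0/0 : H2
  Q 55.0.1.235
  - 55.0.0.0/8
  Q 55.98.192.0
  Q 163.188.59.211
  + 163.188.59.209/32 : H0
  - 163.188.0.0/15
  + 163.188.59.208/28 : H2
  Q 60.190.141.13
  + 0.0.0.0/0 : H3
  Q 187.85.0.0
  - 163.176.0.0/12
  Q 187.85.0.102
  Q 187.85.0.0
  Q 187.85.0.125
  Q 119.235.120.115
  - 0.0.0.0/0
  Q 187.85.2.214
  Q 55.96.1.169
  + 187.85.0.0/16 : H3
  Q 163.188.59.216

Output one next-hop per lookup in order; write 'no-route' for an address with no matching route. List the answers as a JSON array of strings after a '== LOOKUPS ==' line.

Apply in order:
  + 55.96.0.0/12 (H3) depth=12
  + 55.98.192.0/20 (H3) depth=20
  + 163.188.0.0/15 (H2) depth=15
  + 163.176.0.0/12 (H2) depth=12
  + 55.0.0.0/8 (H4) depth=8
  + 163.188.59.208/28 (H0) depth=28
  lookup 55.96.0.98: bits 00110111011000 walk d0:-→d1:-→d2:-→d3:-→d4:-→d5:-→d6:-→d7:-→d8:H4→d9:-→d10:-→d11:-→d12:H3→d13:-→d14:- -> H3
  + 187.85.0.0/16 (H4) depth=16
  + 0.0.0.0/0 (H2) depth=0
  lookup 55.0.1.235: bits 001101110 walk d0:H2→d1:-→d2:-→d3:-→d4:-→d5:-→d6:-→d7:-→d8:H4→d9:- -> H4
  - 55.0.0.0/8 clear@8
  lookup 55.98.192.0: bits 00110111011000101100 walk d0:H2→d1:-→d2:-→d3:-→d4:-→d5:-→d6:-→d7:-→d8:-→d9:-→d10:-→d11:-→d12:H3→d13:-→d14:-→d15:-→d16:-→d17:-→d18:-→d19:-→d20:H3 -> H3
  lookup 163.188.59.211: bits 1010001110111100001110111101 walk d0:H2→d1:-→d2:-→d3:-→d4:-→d5:-→d6:-→d7:-→d8:-→d9:-→d10:-→d11:-→d12:H2→d13:-→d14:-→d15:H2→d16:-→d17:-→d18:-→d19:-→d20:-→d21:-→d22:-→d23:-→d24:-→d25:-→d26:-→d27:-→d28:H0 -> H0
  + 163.188.59.209/32 (H0) depth=32
  - 163.188.0.0/15 clear@15
  + 163.188.59.208/28 (H2) depth=28
  lookup 60.190.141.13: bits 0011 walk d0:H2→d1:-→d2:-→d3:-→d4:- -> H2
  + 0.0.0.0/0 (H3) depth=0
  lookup 187.85.0.0: bits 1011101101010101 walk d0:H3→d1:-→d2:-→d3:-→d4:-→d5:-→d6:-→d7:-→d8:-→d9:-→d10:-→d11:-→d12:-→d13:-→d14:-→d15:-→d16:H4 -> H4
  - 163.176.0.0/12 clear@12
  lookup 187.85.0.102: bits 1011101101010101 walk d0:H3→d1:-→d2:-→d3:-→d4:-→d5:-→d6:-→d7:-→d8:-→d9:-→d10:-→d11:-→d12:-→d13:-→d14:-→d15:-→d16:H4 -> H4
  lookup 187.85.0.0: bits 1011101101010101 walk d0:H3→d1:-→d2:-→d3:-→d4:-→d5:-→d6:-→d7:-→d8:-→d9:-→d10:-→d11:-→d12:-→d13:-→d14:-→d15:-→d16:H4 -> H4
  lookup 187.85.0.125: bits 1011101101010101 walk d0:H3→d1:-→d2:-→d3:-→d4:-→d5:-→d6:-→d7:-→d8:-→d9:-→d10:-→d11:-→d12:-→d13:-→d14:-→d15:-→d16:H4 -> H4
  lookup 119.235.120.115: bits 0 walk d0:H3→d1:- -> H3
  - 0.0.0.0/0 clear@0
  lookup 187.85.2.214: bits 1011101101010101 walk d0:-→d1:-→d2:-→d3:-→d4:-→d5:-→d6:-→d7:-→d8:-→d9:-→d10:-→d11:-→d12:-→d13:-→d14:-→d15:-→d16:H4 -> H4
  lookup 55.96.1.169: bits 00110111011000 walk d0:-→d1:-→d2:-→d3:-→d4:-→d5:-→d6:-→d7:-→d8:-→d9:-→d10:-→d11:-→d12:H3→d13:-→d14:- -> H3
  + 187.85.0.0/16 (H3) depth=16
  lookup 163.188.59.216: bits 1010001110111100001110111101 walk d0:-→d1:-→d2:-→d3:-→d4:-→d5:-→d6:-→d7:-→d8:-→d9:-→d10:-→d11:-→d12:-→d13:-→d14:-→d15:-→d16:-→d17:-→d18:-→d19:-→d20:-→d21:-→d22:-→d23:-→d24:-→d25:-→d26:-→d27:-→d28:H2 -> H2

== LOOKUPS ==
["H3","H4","H3","H0","H2","H4","H4","H4","H4","H3","H4","H3","H2"]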